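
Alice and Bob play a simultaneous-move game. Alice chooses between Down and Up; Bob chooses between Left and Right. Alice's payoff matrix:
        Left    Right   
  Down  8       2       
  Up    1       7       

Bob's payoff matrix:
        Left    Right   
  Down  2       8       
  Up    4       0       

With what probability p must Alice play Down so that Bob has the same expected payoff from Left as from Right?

p = 2/5

Set Bob's expected payoff from Left equal to that from Right:
  Bob's payoff from Left: p·2 + (1−p)·4 = -2p + 4
  Bob's payoff from Right: p·8 + (1−p)·0 = 8p
  -2p + 4 = 8p  ⇒  -10p = -4  ⇒  p = 2/5.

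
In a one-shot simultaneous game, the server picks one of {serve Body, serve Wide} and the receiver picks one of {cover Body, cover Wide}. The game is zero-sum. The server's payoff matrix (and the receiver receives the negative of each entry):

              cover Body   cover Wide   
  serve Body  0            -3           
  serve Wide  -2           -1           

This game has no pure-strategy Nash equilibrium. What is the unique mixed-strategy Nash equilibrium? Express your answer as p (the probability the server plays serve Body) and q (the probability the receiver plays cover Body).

p = 1/4, q = 1/2

The server's mix must leave the receiver indifferent between cover Body and cover Wide.
  the receiver's expected payoff from cover Body: p·0 + (1−p)·2 = -2p + 2
  the receiver's expected payoff from cover Wide: p·3 + (1−p)·1 = 2p + 1
  -2p + 2 = 2p + 1  ⇒  -4p = -1  ⇒  p = 1/4.
In a mixed equilibrium the server is indifferent between serve Body and serve Wide; this condition fixes q.
  the server's payoff to serve Body: q·0 + (1−q)·(-3) = 3q - 3
  the server's payoff to serve Wide: q·(-2) + (1−q)·(-1) = -q - 1
  3q - 3 = -q - 1  ⇒  4q = 2  ⇒  q = 1/2.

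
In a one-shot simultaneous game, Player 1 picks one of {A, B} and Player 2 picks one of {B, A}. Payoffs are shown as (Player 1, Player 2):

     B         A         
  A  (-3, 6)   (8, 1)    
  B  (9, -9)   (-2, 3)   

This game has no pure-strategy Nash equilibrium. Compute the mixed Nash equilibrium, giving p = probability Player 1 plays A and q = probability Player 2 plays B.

p = 12/17, q = 5/11

Set Player 2's expected payoff from B equal to that from A:
  Player 2's payoff to B: p·6 + (1−p)·(-9) = 15p - 9
  Player 2's payoff to A: p·1 + (1−p)·3 = -2p + 3
  15p - 9 = -2p + 3  ⇒  17p = 12  ⇒  p = 12/17.
Player 2's mix must leave Player 1 indifferent between A and B.
  Player 1's payoff from A: q·(-3) + (1−q)·8 = -11q + 8
  Player 1's payoff from B: q·9 + (1−q)·(-2) = 11q - 2
  -11q + 8 = 11q - 2  ⇒  -22q = -10  ⇒  q = 5/11.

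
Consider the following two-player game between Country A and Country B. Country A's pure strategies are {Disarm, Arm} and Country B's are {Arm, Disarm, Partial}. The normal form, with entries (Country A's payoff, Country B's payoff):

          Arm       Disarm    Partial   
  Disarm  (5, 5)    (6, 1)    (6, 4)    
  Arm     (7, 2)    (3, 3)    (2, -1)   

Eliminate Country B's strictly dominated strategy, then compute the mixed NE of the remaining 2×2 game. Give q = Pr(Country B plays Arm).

Country B's strategy Partial is strictly dominated by Arm: 5 > 4 and 2 > -1. Eliminate Partial.
In a mixed equilibrium Country A is indifferent between Disarm and Arm; this condition fixes q.
  Country A's expected payoff from Disarm: q·5 + (1−q)·6 = -q + 6
  Country A's expected payoff from Arm: q·7 + (1−q)·3 = 4q + 3
  -q + 6 = 4q + 3  ⇒  -5q = -3  ⇒  q = 3/5.

q = 3/5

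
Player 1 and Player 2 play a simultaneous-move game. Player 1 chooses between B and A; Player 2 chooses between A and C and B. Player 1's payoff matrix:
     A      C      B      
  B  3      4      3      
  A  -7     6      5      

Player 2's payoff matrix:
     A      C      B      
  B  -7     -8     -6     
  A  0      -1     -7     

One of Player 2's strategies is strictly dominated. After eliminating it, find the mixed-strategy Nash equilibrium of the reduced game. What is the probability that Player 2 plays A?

Player 2's strategy C is strictly dominated by A: -7 > -8 and 0 > -1. Eliminate C.
Player 2's mix must leave Player 1 indifferent between B and A.
  Player 1's payoff from B: q·3 + (1−q)·3 = 3
  Player 1's payoff from A: q·(-7) + (1−q)·5 = -12q + 5
  3 = -12q + 5  ⇒  12q = 2  ⇒  q = 1/6.

q = 1/6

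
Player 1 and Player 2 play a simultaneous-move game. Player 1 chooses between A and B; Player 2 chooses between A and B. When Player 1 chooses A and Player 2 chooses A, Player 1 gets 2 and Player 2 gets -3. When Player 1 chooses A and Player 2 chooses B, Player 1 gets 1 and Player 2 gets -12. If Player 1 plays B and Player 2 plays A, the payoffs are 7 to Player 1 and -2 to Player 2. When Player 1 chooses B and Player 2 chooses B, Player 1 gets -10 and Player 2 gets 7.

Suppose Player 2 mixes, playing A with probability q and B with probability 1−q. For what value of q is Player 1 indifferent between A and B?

q = 11/16

Player 1's indifference between A and B determines Player 2's mixing probability q:
  Player 1's payoff from A: q·2 + (1−q)·1 = q + 1
  Player 1's payoff from B: q·7 + (1−q)·(-10) = 17q - 10
  q + 1 = 17q - 10  ⇒  -16q = -11  ⇒  q = 11/16.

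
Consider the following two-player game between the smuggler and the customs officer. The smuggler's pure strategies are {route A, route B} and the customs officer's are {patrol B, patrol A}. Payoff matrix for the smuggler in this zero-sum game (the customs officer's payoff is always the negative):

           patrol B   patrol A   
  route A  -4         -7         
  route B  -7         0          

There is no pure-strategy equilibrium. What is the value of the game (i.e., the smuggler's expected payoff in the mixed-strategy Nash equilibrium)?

v = -49/10

The customs officer's mix must leave the smuggler indifferent between route A and route B.
  the smuggler's expected payoff from route A: q·(-4) + (1−q)·(-7) = 3q - 7
  the smuggler's expected payoff from route B: q·(-7) + (1−q)·0 = -7q
  3q - 7 = -7q  ⇒  10q = 7  ⇒  q = 7/10.
The value is the smuggler's expected payoff against this mix (using route A): (7/10)·(-4) + (3/10)·(-7) = -49/10.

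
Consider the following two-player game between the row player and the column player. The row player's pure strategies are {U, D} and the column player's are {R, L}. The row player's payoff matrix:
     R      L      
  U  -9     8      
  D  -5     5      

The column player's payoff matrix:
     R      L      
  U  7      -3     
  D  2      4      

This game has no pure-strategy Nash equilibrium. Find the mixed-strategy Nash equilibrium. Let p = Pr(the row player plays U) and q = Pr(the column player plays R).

p = 1/6, q = 3/7

The row player's mix must leave the column player indifferent between R and L.
  the column player's payoff to R: p·7 + (1−p)·2 = 5p + 2
  the column player's payoff to L: p·(-3) + (1−p)·4 = -7p + 4
  5p + 2 = -7p + 4  ⇒  12p = 2  ⇒  p = 1/6.
The row player's indifference between U and D determines the column player's mixing probability q:
  the row player's payoff to U: q·(-9) + (1−q)·8 = -17q + 8
  the row player's payoff to D: q·(-5) + (1−q)·5 = -10q + 5
  -17q + 8 = -10q + 5  ⇒  -7q = -3  ⇒  q = 3/7.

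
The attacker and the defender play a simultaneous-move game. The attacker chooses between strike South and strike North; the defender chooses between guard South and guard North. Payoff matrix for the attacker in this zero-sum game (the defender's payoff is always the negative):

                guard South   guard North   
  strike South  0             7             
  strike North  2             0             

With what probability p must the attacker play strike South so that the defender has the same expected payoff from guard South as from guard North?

Set the defender's expected payoff from guard South equal to that from guard North:
  the defender's payoff to guard South: p·0 + (1−p)·(-2) = 2p - 2
  the defender's payoff to guard North: p·(-7) + (1−p)·0 = -7p
  2p - 2 = -7p  ⇒  9p = 2  ⇒  p = 2/9.

p = 2/9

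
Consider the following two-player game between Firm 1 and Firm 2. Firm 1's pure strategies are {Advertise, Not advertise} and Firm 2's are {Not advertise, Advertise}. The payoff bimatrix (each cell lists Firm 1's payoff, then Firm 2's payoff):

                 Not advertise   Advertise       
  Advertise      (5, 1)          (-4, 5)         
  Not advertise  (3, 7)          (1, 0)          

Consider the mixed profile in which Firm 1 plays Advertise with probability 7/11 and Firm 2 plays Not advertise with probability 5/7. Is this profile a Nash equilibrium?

Check Firm 2's indifference given Firm 1's mix p = 7/11:
  payoff from Not advertise = 35/11; payoff from Advertise = 35/11 — equal.
Check Firm 1's indifference given Firm 2's mix q = 5/7:
  payoff from Advertise = 17/7; payoff from Not advertise = 17/7 — equal.
Both players are indifferent, so neither can profitably deviate.

Yes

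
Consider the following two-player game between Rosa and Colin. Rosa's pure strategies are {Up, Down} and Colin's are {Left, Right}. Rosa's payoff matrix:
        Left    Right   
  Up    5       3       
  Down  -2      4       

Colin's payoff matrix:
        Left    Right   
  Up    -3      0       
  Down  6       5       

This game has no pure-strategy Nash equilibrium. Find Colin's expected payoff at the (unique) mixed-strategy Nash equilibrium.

Rosa's mix must leave Colin indifferent between Left and Right.
  Colin's payoff to Left: p·(-3) + (1−p)·6 = -9p + 6
  Colin's payoff to Right: p·0 + (1−p)·5 = -5p + 5
  -9p + 6 = -5p + 5  ⇒  -4p = -1  ⇒  p = 1/4.
At equilibrium Colin is indifferent across columns, so Colin's payoff equals the payoff from Left: (1/4)·(-3) + (3/4)·6 = 15/4.

15/4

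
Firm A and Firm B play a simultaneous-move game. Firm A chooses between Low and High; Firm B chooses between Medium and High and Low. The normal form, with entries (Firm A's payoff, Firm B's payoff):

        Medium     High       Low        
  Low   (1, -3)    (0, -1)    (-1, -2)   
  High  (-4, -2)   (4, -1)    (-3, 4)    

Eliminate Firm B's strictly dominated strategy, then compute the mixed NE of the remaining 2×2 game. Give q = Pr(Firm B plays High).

q = 1/3

Firm B's strategy Medium is strictly dominated by High: -1 > -3 and -1 > -2. Eliminate Medium.
Firm B's mix must leave Firm A indifferent between Low and High.
  Firm A's payoff from Low: q·0 + (1−q)·(-1) = q - 1
  Firm A's payoff from High: q·4 + (1−q)·(-3) = 7q - 3
  q - 1 = 7q - 3  ⇒  -6q = -2  ⇒  q = 1/3.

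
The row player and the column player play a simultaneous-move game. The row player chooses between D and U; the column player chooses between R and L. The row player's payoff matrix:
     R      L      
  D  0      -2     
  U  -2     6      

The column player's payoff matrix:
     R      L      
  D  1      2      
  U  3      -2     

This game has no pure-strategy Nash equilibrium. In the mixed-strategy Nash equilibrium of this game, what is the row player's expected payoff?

-2/5

The row player's indifference between D and U determines the column player's mixing probability q:
  the row player's payoff from D: q·0 + (1−q)·(-2) = 2q - 2
  the row player's payoff from U: q·(-2) + (1−q)·6 = -8q + 6
  2q - 2 = -8q + 6  ⇒  10q = 8  ⇒  q = 4/5.
At equilibrium the row player is indifferent across rows, so the row player's payoff equals the payoff from D: (4/5)·0 + (1/5)·(-2) = -2/5.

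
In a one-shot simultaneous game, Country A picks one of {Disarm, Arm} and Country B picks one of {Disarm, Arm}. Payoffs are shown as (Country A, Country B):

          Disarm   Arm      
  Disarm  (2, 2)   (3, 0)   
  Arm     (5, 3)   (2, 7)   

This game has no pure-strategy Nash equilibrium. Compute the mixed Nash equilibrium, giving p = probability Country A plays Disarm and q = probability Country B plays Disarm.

For Country B to be willing to mix, Country B must be indifferent between Disarm and Arm, which pins down Country A's mix.
  Country B's payoff to Disarm: p·2 + (1−p)·3 = -p + 3
  Country B's payoff to Arm: p·0 + (1−p)·7 = -7p + 7
  -p + 3 = -7p + 7  ⇒  6p = 4  ⇒  p = 2/3.
For Country A to be willing to mix, Country A must be indifferent between Disarm and Arm, which pins down Country B's mix.
  Country A's expected payoff from Disarm: q·2 + (1−q)·3 = -q + 3
  Country A's expected payoff from Arm: q·5 + (1−q)·2 = 3q + 2
  -q + 3 = 3q + 2  ⇒  -4q = -1  ⇒  q = 1/4.

p = 2/3, q = 1/4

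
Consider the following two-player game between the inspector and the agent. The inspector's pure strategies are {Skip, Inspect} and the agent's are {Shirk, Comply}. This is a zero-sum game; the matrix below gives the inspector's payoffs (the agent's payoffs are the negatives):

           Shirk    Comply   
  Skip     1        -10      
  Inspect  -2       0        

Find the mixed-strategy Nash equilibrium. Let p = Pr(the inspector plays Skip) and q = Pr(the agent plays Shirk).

The inspector's mix must leave the agent indifferent between Shirk and Comply.
  the agent's payoff from Shirk: p·(-1) + (1−p)·2 = -3p + 2
  the agent's payoff from Comply: p·10 + (1−p)·0 = 10p
  -3p + 2 = 10p  ⇒  -13p = -2  ⇒  p = 2/13.
For the inspector to be willing to mix, the inspector must be indifferent between Skip and Inspect, which pins down the agent's mix.
  the inspector's payoff from Skip: q·1 + (1−q)·(-10) = 11q - 10
  the inspector's payoff from Inspect: q·(-2) + (1−q)·0 = -2q
  11q - 10 = -2q  ⇒  13q = 10  ⇒  q = 10/13.

p = 2/13, q = 10/13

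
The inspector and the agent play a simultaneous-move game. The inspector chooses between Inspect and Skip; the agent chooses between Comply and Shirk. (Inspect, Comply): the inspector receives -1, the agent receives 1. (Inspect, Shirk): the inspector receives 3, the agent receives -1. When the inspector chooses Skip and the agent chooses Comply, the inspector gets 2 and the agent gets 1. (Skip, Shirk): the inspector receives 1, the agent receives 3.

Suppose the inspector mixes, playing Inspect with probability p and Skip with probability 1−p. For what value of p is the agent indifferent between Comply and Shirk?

p = 1/2

The agent's indifference between Comply and Shirk determines the inspector's mixing probability p:
  the agent's expected payoff from Comply: p·1 + (1−p)·1 = 1
  the agent's expected payoff from Shirk: p·(-1) + (1−p)·3 = -4p + 3
  1 = -4p + 3  ⇒  4p = 2  ⇒  p = 1/2.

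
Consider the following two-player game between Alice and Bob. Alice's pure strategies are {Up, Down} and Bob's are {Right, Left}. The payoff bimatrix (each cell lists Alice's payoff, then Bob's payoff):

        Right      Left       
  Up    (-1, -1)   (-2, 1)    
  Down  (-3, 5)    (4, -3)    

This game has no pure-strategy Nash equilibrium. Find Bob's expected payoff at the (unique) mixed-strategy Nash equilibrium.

1/5

Set Bob's expected payoff from Right equal to that from Left:
  Bob's payoff from Right: p·(-1) + (1−p)·5 = -6p + 5
  Bob's payoff from Left: p·1 + (1−p)·(-3) = 4p - 3
  -6p + 5 = 4p - 3  ⇒  -10p = -8  ⇒  p = 4/5.
At equilibrium Bob is indifferent across columns, so Bob's payoff equals the payoff from Right: (4/5)·(-1) + (1/5)·5 = 1/5.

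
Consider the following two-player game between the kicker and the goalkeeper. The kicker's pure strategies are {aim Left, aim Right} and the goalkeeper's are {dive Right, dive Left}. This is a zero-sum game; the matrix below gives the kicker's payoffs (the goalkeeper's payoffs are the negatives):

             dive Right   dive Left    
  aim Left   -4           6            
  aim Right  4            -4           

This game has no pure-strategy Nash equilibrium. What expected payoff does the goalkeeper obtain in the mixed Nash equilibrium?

-4/9

In a mixed equilibrium the goalkeeper is indifferent between dive Right and dive Left; this condition fixes p.
  the goalkeeper's payoff from dive Right: p·4 + (1−p)·(-4) = 8p - 4
  the goalkeeper's payoff from dive Left: p·(-6) + (1−p)·4 = -10p + 4
  8p - 4 = -10p + 4  ⇒  18p = 8  ⇒  p = 4/9.
At equilibrium the goalkeeper is indifferent across columns, so the goalkeeper's payoff equals the payoff from dive Right: (4/9)·4 + (5/9)·(-4) = -4/9.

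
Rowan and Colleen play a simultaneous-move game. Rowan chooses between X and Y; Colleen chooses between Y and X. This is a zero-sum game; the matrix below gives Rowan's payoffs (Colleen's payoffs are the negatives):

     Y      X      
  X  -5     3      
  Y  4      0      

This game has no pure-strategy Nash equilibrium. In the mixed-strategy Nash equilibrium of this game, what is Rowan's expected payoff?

Colleen's mix must leave Rowan indifferent between X and Y.
  Rowan's payoff from X: q·(-5) + (1−q)·3 = -8q + 3
  Rowan's payoff from Y: q·4 + (1−q)·0 = 4q
  -8q + 3 = 4q  ⇒  -12q = -3  ⇒  q = 1/4.
At equilibrium Rowan is indifferent across rows, so Rowan's payoff equals the payoff from X: (1/4)·(-5) + (3/4)·3 = 1.

1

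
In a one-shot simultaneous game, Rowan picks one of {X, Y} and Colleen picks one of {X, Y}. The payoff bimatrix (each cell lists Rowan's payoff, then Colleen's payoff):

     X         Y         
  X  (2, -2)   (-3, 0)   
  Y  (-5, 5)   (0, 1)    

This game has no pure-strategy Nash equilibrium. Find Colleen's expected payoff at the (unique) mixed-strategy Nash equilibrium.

Rowan's mix must leave Colleen indifferent between X and Y.
  Colleen's payoff to X: p·(-2) + (1−p)·5 = -7p + 5
  Colleen's payoff to Y: p·0 + (1−p)·1 = -p + 1
  -7p + 5 = -p + 1  ⇒  -6p = -4  ⇒  p = 2/3.
At equilibrium Colleen is indifferent across columns, so Colleen's payoff equals the payoff from X: (2/3)·(-2) + (1/3)·5 = 1/3.

1/3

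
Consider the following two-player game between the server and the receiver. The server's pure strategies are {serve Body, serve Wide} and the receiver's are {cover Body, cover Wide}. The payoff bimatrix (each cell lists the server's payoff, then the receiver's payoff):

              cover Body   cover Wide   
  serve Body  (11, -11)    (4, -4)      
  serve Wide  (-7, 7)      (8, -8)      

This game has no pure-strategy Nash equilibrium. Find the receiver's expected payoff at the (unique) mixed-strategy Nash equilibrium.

-58/11

The receiver's indifference between cover Body and cover Wide determines the server's mixing probability p:
  the receiver's payoff to cover Body: p·(-11) + (1−p)·7 = -18p + 7
  the receiver's payoff to cover Wide: p·(-4) + (1−p)·(-8) = 4p - 8
  -18p + 7 = 4p - 8  ⇒  -22p = -15  ⇒  p = 15/22.
At equilibrium the receiver is indifferent across columns, so the receiver's payoff equals the payoff from cover Body: (15/22)·(-11) + (7/22)·7 = -58/11.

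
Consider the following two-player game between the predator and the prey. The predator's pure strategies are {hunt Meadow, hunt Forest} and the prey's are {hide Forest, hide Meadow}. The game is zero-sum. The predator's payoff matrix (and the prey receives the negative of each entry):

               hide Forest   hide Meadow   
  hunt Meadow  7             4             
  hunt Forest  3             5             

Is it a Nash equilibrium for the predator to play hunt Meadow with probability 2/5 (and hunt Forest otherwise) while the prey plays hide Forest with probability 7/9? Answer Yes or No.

No

Given the prey's mix q = 7/9, the predator's payoff from hunt Meadow is 19/3 but from hunt Forest is 31/9. The predator strictly prefers hunt Meadow, so the predator would not mix.
So the proposed profile is not a Nash equilibrium.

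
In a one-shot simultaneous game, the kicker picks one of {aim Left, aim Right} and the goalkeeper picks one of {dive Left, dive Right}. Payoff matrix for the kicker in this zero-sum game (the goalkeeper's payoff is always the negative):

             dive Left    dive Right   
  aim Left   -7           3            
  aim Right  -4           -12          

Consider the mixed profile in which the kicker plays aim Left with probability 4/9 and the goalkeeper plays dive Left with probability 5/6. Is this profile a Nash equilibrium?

Yes

Check the goalkeeper's indifference given the kicker's mix p = 4/9:
  payoff from dive Left = 16/3; payoff from dive Right = 16/3 — equal.
Check the kicker's indifference given the goalkeeper's mix q = 5/6:
  payoff from aim Left = -16/3; payoff from aim Right = -16/3 — equal.
Both players are indifferent, so neither can profitably deviate.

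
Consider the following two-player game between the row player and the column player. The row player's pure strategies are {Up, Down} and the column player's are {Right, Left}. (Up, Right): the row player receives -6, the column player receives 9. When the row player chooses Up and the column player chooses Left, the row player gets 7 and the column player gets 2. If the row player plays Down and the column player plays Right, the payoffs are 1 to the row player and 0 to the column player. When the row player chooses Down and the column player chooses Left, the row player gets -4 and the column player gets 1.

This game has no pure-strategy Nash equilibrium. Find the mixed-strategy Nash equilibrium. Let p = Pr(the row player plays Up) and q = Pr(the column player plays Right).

p = 1/8, q = 11/18

For the column player to be willing to mix, the column player must be indifferent between Right and Left, which pins down the row player's mix.
  the column player's payoff from Right: p·9 + (1−p)·0 = 9p
  the column player's payoff from Left: p·2 + (1−p)·1 = p + 1
  9p = p + 1  ⇒  8p = 1  ⇒  p = 1/8.
For the row player to be willing to mix, the row player must be indifferent between Up and Down, which pins down the column player's mix.
  the row player's expected payoff from Up: q·(-6) + (1−q)·7 = -13q + 7
  the row player's expected payoff from Down: q·1 + (1−q)·(-4) = 5q - 4
  -13q + 7 = 5q - 4  ⇒  -18q = -11  ⇒  q = 11/18.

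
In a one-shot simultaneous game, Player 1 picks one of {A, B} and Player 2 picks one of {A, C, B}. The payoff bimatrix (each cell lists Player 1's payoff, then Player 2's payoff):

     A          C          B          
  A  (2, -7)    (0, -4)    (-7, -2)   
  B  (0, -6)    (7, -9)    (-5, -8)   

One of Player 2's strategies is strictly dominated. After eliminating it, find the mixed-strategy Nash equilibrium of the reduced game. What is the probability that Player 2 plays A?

Player 2's strategy C is strictly dominated by B: -2 > -4 and -8 > -9. Eliminate C.
Player 2's mix must leave Player 1 indifferent between A and B.
  Player 1's expected payoff from A: q·2 + (1−q)·(-7) = 9q - 7
  Player 1's expected payoff from B: q·0 + (1−q)·(-5) = 5q - 5
  9q - 7 = 5q - 5  ⇒  4q = 2  ⇒  q = 1/2.

q = 1/2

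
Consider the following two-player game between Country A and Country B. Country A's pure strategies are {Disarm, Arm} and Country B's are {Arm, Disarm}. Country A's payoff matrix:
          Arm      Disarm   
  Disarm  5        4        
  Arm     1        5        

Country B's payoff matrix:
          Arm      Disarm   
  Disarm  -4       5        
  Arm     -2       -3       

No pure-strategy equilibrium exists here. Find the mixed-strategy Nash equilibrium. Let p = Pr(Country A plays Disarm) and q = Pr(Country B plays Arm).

Country A's mix must leave Country B indifferent between Arm and Disarm.
  Country B's payoff from Arm: p·(-4) + (1−p)·(-2) = -2p - 2
  Country B's payoff from Disarm: p·5 + (1−p)·(-3) = 8p - 3
  -2p - 2 = 8p - 3  ⇒  -10p = -1  ⇒  p = 1/10.
Set Country A's expected payoff from Disarm equal to that from Arm:
  Country A's expected payoff from Disarm: q·5 + (1−q)·4 = q + 4
  Country A's expected payoff from Arm: q·1 + (1−q)·5 = -4q + 5
  q + 4 = -4q + 5  ⇒  5q = 1  ⇒  q = 1/5.

p = 1/10, q = 1/5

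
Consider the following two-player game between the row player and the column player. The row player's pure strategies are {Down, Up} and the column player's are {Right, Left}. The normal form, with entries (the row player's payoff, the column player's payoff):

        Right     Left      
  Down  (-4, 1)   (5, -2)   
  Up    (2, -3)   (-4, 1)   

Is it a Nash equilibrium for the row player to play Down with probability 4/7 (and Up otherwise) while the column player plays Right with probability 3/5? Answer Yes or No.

Check the column player's indifference given the row player's mix p = 4/7:
  payoff from Right = -5/7; payoff from Left = -5/7 — equal.
Check the row player's indifference given the column player's mix q = 3/5:
  payoff from Down = -2/5; payoff from Up = -2/5 — equal.
Both players are indifferent, so neither can profitably deviate.

Yes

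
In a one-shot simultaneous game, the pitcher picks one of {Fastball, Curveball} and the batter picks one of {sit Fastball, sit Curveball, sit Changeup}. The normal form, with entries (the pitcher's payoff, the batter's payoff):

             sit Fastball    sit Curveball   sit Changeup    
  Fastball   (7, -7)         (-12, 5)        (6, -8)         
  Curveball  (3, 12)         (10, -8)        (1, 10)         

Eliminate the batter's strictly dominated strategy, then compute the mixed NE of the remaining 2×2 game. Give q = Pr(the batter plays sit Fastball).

The batter's strategy sit Changeup is strictly dominated by sit Fastball: -7 > -8 and 12 > 10. Eliminate sit Changeup.
The pitcher's indifference between Fastball and Curveball determines the batter's mixing probability q:
  the pitcher's expected payoff from Fastball: q·7 + (1−q)·(-12) = 19q - 12
  the pitcher's expected payoff from Curveball: q·3 + (1−q)·10 = -7q + 10
  19q - 12 = -7q + 10  ⇒  26q = 22  ⇒  q = 11/13.

q = 11/13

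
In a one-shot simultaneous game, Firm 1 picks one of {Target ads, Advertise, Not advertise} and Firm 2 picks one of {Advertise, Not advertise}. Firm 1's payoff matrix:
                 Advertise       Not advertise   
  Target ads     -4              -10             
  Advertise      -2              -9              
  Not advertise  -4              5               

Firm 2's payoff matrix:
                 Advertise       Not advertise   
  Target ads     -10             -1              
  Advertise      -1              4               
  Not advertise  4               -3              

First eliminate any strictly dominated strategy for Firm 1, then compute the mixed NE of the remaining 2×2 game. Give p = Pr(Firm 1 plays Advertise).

p = 7/12

Firm 1's strategy Target ads is strictly dominated by Advertise: -2 > -4 and -9 > -10. Eliminate Target ads.
Set Firm 2's expected payoff from Advertise equal to that from Not advertise:
  Firm 2's payoff to Advertise: p·(-1) + (1−p)·4 = -5p + 4
  Firm 2's payoff to Not advertise: p·4 + (1−p)·(-3) = 7p - 3
  -5p + 4 = 7p - 3  ⇒  -12p = -7  ⇒  p = 7/12.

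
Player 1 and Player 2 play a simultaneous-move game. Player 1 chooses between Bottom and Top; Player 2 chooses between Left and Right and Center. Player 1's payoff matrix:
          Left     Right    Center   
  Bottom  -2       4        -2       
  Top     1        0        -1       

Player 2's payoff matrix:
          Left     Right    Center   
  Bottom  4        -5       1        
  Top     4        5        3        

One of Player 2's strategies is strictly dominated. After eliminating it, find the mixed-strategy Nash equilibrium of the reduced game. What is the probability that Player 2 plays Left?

Player 2's strategy Center is strictly dominated by Left: 4 > 1 and 4 > 3. Eliminate Center.
In a mixed equilibrium Player 1 is indifferent between Bottom and Top; this condition fixes q.
  Player 1's expected payoff from Bottom: q·(-2) + (1−q)·4 = -6q + 4
  Player 1's expected payoff from Top: q·1 + (1−q)·0 = q
  -6q + 4 = q  ⇒  -7q = -4  ⇒  q = 4/7.

q = 4/7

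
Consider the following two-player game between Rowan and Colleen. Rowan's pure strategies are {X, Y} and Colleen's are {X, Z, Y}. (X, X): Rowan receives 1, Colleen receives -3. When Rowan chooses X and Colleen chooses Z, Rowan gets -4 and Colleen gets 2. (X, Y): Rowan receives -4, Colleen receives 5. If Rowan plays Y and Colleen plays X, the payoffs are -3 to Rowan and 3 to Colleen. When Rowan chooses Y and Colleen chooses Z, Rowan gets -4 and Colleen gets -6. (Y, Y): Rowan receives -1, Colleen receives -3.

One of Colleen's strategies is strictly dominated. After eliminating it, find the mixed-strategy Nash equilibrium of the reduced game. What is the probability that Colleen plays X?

Colleen's strategy Z is strictly dominated by Y: 5 > 2 and -3 > -6. Eliminate Z.
Colleen's mix must leave Rowan indifferent between X and Y.
  Rowan's payoff from X: q·1 + (1−q)·(-4) = 5q - 4
  Rowan's payoff from Y: q·(-3) + (1−q)·(-1) = -2q - 1
  5q - 4 = -2q - 1  ⇒  7q = 3  ⇒  q = 3/7.

q = 3/7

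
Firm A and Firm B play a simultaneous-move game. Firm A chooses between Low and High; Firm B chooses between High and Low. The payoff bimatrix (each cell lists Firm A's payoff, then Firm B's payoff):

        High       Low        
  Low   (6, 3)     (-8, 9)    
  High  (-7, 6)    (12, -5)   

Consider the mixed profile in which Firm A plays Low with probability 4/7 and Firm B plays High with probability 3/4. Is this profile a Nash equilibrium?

No

Given Firm A's mix p = 4/7, Firm B's payoff from High is 30/7 but from Low is 3. Firm B strictly prefers High, so Firm B would not mix.
So the proposed profile is not a Nash equilibrium.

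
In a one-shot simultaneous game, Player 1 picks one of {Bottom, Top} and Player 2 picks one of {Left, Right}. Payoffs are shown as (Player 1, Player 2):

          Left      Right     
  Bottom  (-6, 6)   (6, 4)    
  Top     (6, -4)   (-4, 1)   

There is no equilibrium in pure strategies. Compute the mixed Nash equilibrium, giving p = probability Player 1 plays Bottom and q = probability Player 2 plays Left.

For Player 2 to be willing to mix, Player 2 must be indifferent between Left and Right, which pins down Player 1's mix.
  Player 2's payoff to Left: p·6 + (1−p)·(-4) = 10p - 4
  Player 2's payoff to Right: p·4 + (1−p)·1 = 3p + 1
  10p - 4 = 3p + 1  ⇒  7p = 5  ⇒  p = 5/7.
Player 2's mix must leave Player 1 indifferent between Bottom and Top.
  Player 1's payoff from Bottom: q·(-6) + (1−q)·6 = -12q + 6
  Player 1's payoff from Top: q·6 + (1−q)·(-4) = 10q - 4
  -12q + 6 = 10q - 4  ⇒  -22q = -10  ⇒  q = 5/11.

p = 5/7, q = 5/11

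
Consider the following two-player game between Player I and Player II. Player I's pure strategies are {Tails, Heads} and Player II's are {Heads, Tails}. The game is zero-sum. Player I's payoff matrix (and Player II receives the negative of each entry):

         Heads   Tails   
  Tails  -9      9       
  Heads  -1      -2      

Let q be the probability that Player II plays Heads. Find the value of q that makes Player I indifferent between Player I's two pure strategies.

q = 11/19

For Player I to be willing to mix, Player I must be indifferent between Tails and Heads, which pins down Player II's mix.
  Player I's expected payoff from Tails: q·(-9) + (1−q)·9 = -18q + 9
  Player I's expected payoff from Heads: q·(-1) + (1−q)·(-2) = q - 2
  -18q + 9 = q - 2  ⇒  -19q = -11  ⇒  q = 11/19.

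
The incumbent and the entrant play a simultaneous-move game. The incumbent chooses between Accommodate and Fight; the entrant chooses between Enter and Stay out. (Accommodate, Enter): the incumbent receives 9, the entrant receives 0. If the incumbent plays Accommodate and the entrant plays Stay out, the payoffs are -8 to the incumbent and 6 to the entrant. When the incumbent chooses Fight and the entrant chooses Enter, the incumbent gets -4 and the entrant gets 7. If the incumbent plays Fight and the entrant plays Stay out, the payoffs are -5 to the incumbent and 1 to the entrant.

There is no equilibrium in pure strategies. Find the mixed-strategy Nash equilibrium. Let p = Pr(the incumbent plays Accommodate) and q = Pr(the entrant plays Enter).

The incumbent's mix must leave the entrant indifferent between Enter and Stay out.
  the entrant's expected payoff from Enter: p·0 + (1−p)·7 = -7p + 7
  the entrant's expected payoff from Stay out: p·6 + (1−p)·1 = 5p + 1
  -7p + 7 = 5p + 1  ⇒  -12p = -6  ⇒  p = 1/2.
In a mixed equilibrium the incumbent is indifferent between Accommodate and Fight; this condition fixes q.
  the incumbent's payoff from Accommodate: q·9 + (1−q)·(-8) = 17q - 8
  the incumbent's payoff from Fight: q·(-4) + (1−q)·(-5) = q - 5
  17q - 8 = q - 5  ⇒  16q = 3  ⇒  q = 3/16.

p = 1/2, q = 3/16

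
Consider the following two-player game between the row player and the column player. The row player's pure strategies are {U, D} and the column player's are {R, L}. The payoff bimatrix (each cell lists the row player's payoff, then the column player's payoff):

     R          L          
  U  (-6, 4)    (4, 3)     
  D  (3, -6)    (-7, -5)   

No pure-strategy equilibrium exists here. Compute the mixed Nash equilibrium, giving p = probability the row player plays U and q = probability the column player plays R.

p = 1/2, q = 11/20

In a mixed equilibrium the column player is indifferent between R and L; this condition fixes p.
  the column player's payoff from R: p·4 + (1−p)·(-6) = 10p - 6
  the column player's payoff from L: p·3 + (1−p)·(-5) = 8p - 5
  10p - 6 = 8p - 5  ⇒  2p = 1  ⇒  p = 1/2.
In a mixed equilibrium the row player is indifferent between U and D; this condition fixes q.
  the row player's payoff to U: q·(-6) + (1−q)·4 = -10q + 4
  the row player's payoff to D: q·3 + (1−q)·(-7) = 10q - 7
  -10q + 4 = 10q - 7  ⇒  -20q = -11  ⇒  q = 11/20.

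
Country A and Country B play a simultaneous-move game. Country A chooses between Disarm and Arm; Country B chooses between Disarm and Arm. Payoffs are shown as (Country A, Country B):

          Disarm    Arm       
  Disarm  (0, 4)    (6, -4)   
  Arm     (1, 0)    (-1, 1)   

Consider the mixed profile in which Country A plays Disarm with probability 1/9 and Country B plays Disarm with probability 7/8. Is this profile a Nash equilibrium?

Check Country B's indifference given Country A's mix p = 1/9:
  payoff from Disarm = 4/9; payoff from Arm = 4/9 — equal.
Check Country A's indifference given Country B's mix q = 7/8:
  payoff from Disarm = 3/4; payoff from Arm = 3/4 — equal.
Both players are indifferent, so neither can profitably deviate.

Yes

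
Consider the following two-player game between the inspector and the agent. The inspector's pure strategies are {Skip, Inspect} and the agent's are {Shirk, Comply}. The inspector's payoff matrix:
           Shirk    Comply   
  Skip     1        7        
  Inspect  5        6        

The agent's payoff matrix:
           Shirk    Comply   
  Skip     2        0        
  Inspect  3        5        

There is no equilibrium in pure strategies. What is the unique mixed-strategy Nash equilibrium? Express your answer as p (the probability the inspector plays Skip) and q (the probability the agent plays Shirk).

p = 1/2, q = 1/5

The agent's indifference between Shirk and Comply determines the inspector's mixing probability p:
  the agent's payoff to Shirk: p·2 + (1−p)·3 = -p + 3
  the agent's payoff to Comply: p·0 + (1−p)·5 = -5p + 5
  -p + 3 = -5p + 5  ⇒  4p = 2  ⇒  p = 1/2.
The agent's mix must leave the inspector indifferent between Skip and Inspect.
  the inspector's payoff to Skip: q·1 + (1−q)·7 = -6q + 7
  the inspector's payoff to Inspect: q·5 + (1−q)·6 = -q + 6
  -6q + 7 = -q + 6  ⇒  -5q = -1  ⇒  q = 1/5.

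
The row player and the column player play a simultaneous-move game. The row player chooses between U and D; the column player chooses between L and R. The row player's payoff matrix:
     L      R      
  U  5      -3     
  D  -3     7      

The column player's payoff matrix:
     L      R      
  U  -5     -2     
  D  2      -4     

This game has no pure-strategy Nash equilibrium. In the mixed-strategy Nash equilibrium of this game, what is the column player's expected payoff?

The row player's mix must leave the column player indifferent between L and R.
  the column player's payoff from L: p·(-5) + (1−p)·2 = -7p + 2
  the column player's payoff from R: p·(-2) + (1−p)·(-4) = 2p - 4
  -7p + 2 = 2p - 4  ⇒  -9p = -6  ⇒  p = 2/3.
At equilibrium the column player is indifferent across columns, so the column player's payoff equals the payoff from L: (2/3)·(-5) + (1/3)·2 = -8/3.

-8/3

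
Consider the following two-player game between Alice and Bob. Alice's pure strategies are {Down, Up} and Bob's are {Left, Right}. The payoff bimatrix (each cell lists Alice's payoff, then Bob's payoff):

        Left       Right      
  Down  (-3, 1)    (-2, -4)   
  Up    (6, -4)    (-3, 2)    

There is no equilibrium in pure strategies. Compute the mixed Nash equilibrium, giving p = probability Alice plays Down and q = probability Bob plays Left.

For Bob to be willing to mix, Bob must be indifferent between Left and Right, which pins down Alice's mix.
  Bob's payoff to Left: p·1 + (1−p)·(-4) = 5p - 4
  Bob's payoff to Right: p·(-4) + (1−p)·2 = -6p + 2
  5p - 4 = -6p + 2  ⇒  11p = 6  ⇒  p = 6/11.
Alice's indifference between Down and Up determines Bob's mixing probability q:
  Alice's expected payoff from Down: q·(-3) + (1−q)·(-2) = -q - 2
  Alice's expected payoff from Up: q·6 + (1−q)·(-3) = 9q - 3
  -q - 2 = 9q - 3  ⇒  -10q = -1  ⇒  q = 1/10.

p = 6/11, q = 1/10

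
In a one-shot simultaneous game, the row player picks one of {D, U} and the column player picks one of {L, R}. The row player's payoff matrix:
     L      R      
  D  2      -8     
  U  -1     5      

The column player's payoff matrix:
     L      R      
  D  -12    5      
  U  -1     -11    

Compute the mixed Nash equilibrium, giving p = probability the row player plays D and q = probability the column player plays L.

p = 10/27, q = 13/16

The row player's mix must leave the column player indifferent between L and R.
  the column player's payoff to L: p·(-12) + (1−p)·(-1) = -11p - 1
  the column player's payoff to R: p·5 + (1−p)·(-11) = 16p - 11
  -11p - 1 = 16p - 11  ⇒  -27p = -10  ⇒  p = 10/27.
The column player's mix must leave the row player indifferent between D and U.
  the row player's payoff to D: q·2 + (1−q)·(-8) = 10q - 8
  the row player's payoff to U: q·(-1) + (1−q)·5 = -6q + 5
  10q - 8 = -6q + 5  ⇒  16q = 13  ⇒  q = 13/16.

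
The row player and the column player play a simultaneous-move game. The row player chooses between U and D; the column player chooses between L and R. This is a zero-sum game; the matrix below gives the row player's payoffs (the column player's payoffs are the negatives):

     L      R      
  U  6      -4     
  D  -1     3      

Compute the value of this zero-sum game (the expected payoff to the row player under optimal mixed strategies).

The row player's indifference between U and D determines the column player's mixing probability q:
  the row player's expected payoff from U: q·6 + (1−q)·(-4) = 10q - 4
  the row player's expected payoff from D: q·(-1) + (1−q)·3 = -4q + 3
  10q - 4 = -4q + 3  ⇒  14q = 7  ⇒  q = 1/2.
The value is the row player's expected payoff against this mix (using U): (1/2)·6 + (1/2)·(-4) = 1.

v = 1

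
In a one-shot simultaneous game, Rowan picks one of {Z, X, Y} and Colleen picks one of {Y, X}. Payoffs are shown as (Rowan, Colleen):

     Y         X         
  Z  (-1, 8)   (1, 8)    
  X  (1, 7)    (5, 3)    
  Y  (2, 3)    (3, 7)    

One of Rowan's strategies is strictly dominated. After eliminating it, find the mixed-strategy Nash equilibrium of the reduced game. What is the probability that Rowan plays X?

p = 1/2

Rowan's strategy Z is strictly dominated by Y: 2 > -1 and 3 > 1. Eliminate Z.
For Colleen to be willing to mix, Colleen must be indifferent between Y and X, which pins down Rowan's mix.
  Colleen's expected payoff from Y: p·7 + (1−p)·3 = 4p + 3
  Colleen's expected payoff from X: p·3 + (1−p)·7 = -4p + 7
  4p + 3 = -4p + 7  ⇒  8p = 4  ⇒  p = 1/2.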